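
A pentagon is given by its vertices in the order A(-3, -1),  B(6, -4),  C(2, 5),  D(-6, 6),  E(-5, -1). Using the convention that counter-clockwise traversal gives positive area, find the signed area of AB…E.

68

Apply the shoelace (surveyor's) formula: 2A = Σ (x_i·y_{i+1} − x_{i+1}·y_i), indices taken mod 5.
Cross-terms: 18, 38, 42, 36, 2  ⇒  Σ = 136
Signed area = Σ/2 = 68 (positive ⇒ counter-clockwise traversal).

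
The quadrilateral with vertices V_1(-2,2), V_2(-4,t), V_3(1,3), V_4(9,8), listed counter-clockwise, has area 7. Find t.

-1

The doubled signed area Σ (x_i y_{i+1} − x_{i+1} y_i) is linear in t.
With t=0 it equals 11; the coefficient of t is -3 (from the two edges through V_2).
So -3·t + 11 = 2·7 = 14 ⇒ t = -1.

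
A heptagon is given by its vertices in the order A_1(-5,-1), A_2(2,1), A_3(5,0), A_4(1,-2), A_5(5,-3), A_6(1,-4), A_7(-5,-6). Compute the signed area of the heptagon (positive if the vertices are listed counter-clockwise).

-39.5

Cross-terms: -3, -5, -10, 7, -17, -26, -25  ⇒  Σ = -79
Signed area = Σ/2 = -39.5 (negative ⇒ clockwise traversal).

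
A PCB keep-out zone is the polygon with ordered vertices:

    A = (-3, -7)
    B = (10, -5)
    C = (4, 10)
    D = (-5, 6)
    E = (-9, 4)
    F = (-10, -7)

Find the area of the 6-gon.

Apply Gauss's area formula: 2A = Σ (x_i·y_{i+1} − x_{i+1}·y_i), indices taken mod 6.
A→B: (-3)(-5) − (10)(-7) = 85
B→C: (10)(10) − (4)(-5) = 120
C→D: (4)(6) − (-5)(10) = 74
D→E: (-5)(4) − (-9)(6) = 34
E→F: (-9)(-7) − (-10)(4) = 103
F→A: (-10)(-7) − (-3)(-7) = 49
Σ = 465
Area = |Σ|/2 = 232.5.

232.5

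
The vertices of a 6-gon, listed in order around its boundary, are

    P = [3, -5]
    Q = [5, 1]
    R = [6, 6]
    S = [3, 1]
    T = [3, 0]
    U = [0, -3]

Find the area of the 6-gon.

Cross-terms: 28, 24, -12, -3, -9, 9  ⇒  Σ = 37
Area = |Σ|/2 = 18.5.

18.5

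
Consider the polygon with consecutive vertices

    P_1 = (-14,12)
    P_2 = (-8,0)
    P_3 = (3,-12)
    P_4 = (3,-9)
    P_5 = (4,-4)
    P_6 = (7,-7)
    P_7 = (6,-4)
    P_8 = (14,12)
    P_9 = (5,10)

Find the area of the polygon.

Apply the shoelace formula: 2A = Σ (x_i·y_{i+1} − x_{i+1}·y_i), indices taken mod 9.
P_1→P_2: (-14)(0) − (-8)(12) = 96
P_2→P_3: (-8)(-12) − (3)(0) = 96
P_3→P_4: (3)(-9) − (3)(-12) = 9
P_4→P_5: (3)(-4) − (4)(-9) = 24
P_5→P_6: (4)(-7) − (7)(-4) = 0
P_6→P_7: (7)(-4) − (6)(-7) = 14
P_7→P_8: (6)(12) − (14)(-4) = 128
P_8→P_9: (14)(10) − (5)(12) = 80
P_9→P_1: (5)(12) − (-14)(10) = 200
Σ = 647
Area = |Σ|/2 = 323.5.

323.5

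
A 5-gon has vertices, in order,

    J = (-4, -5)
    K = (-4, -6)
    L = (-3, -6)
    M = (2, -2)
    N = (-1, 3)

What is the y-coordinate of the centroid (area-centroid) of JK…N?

Apply the shoelace (surveyor's) formula. First the cross-terms c_i = x_i·y_{i+1} − x_{i+1}·y_i:
  4, 6, 18, 4, 17  ⇒  2A = 49, A = 24.5.
Then Σ (y_i + y_{i+1})·c_i = -290, so ȳ = -290 / (6·24.5) = -290/147.

-290/147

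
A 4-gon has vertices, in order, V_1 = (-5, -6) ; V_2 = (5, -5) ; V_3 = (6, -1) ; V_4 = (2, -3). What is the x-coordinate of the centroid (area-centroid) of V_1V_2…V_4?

Apply the shoelace (surveyor's) formula. First the cross-terms c_i = x_i·y_{i+1} − x_{i+1}·y_i:
  55, 25, -16, -27  ⇒  2A = 37, A = 18.5.
Then Σ (x_i + x_{i+1})·c_i = 228, so x̄ = 228 / (6·18.5) = 76/37.

76/37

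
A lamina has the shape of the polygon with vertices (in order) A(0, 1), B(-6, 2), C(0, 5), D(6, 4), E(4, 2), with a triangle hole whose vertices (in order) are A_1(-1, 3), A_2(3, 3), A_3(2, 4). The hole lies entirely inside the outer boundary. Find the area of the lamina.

Outer boundary:
Apply the surveyor's formula: 2A = Σ (x_i·y_{i+1} − x_{i+1}·y_i), indices taken mod 5.
Σ = (6) + (-30) + (-30) + (-4) + (4) = -54
Area = |Σ|/2 = 27.
Hole:
Apply the shoelace formula: 2A = Σ (x_i·y_{i+1} − x_{i+1}·y_i), indices taken mod 3.
Σ = (-12) + (6) + (10) = 4
Area = |Σ|/2 = 2.
Net area = 27 − 2 = 25.

25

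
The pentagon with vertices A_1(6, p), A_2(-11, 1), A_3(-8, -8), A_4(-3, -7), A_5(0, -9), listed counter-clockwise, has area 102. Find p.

Write out the shoelace sum; only the two edges meeting at A_1 involve p:
2·Area = [(0·p − 6·(-9)) + (6·1 − (-11)·p)] + 155
       = 11·p + 215 = 204
⇒ p = -1.

-1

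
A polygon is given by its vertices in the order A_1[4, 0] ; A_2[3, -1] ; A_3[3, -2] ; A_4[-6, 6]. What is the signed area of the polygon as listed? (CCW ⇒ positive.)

Apply the shoelace formula: 2A = Σ (x_i·y_{i+1} − x_{i+1}·y_i), indices taken mod 4.
Σ = (-4) + (-3) + (6) + (-24) = -25
Signed area = Σ/2 = -12.5 (negative ⇒ clockwise traversal).

-12.5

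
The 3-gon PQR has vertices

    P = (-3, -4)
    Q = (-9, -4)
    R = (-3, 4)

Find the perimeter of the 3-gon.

|PQ| = √((-6)² + (0)²) = √36 = 6
|QR| = √((6)² + (8)²) = √100 = 10
|RP| = √((0)² + (-8)²) = √64 = 8
Perimeter = 6 + 10 + 8 = 24.

24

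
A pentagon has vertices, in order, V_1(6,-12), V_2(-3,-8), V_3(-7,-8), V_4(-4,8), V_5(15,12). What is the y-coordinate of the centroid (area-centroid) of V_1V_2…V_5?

73/117

Apply the surveyor's formula. First the cross-terms c_i = x_i·y_{i+1} − x_{i+1}·y_i:
  -84, -32, -88, -168, -252  ⇒  2A = -624, A = -312.
Then Σ (y_i + y_{i+1})·c_i = -1168, so ȳ = -1168 / (6·(-312)) = 73/117.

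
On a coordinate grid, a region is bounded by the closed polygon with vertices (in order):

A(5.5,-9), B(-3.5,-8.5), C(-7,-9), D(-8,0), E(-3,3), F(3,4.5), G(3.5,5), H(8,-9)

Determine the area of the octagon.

Σ = (-78.25) + (-28) + (-72) + (-24) + (-22.5) + (-0.75) + (-71.5) + (-22.5) = -319.5
Area = |Σ|/2 = 159.75.

159.75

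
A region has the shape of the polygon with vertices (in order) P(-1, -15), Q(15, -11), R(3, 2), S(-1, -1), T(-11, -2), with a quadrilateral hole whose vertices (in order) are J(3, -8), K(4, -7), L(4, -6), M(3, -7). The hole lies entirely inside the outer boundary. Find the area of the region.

225

Outer boundary:
Apply Gauss's area formula: 2A = Σ (x_i·y_{i+1} − x_{i+1}·y_i), indices taken mod 5.
Cross-terms: 236, 63, -1, -9, 163  ⇒  Σ = 452
Area = |Σ|/2 = 226.
Hole:
Apply the shoelace formula: 2A = Σ (x_i·y_{i+1} − x_{i+1}·y_i), indices taken mod 4.
Σ = (11) + (4) + (-10) + (-3) = 2
Area = |Σ|/2 = 1.
Net area = 226 − 1 = 225.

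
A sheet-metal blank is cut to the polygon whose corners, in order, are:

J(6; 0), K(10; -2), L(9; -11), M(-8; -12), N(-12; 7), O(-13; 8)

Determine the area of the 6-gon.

Apply the shoelace (surveyor's) formula: 2A = Σ (x_i·y_{i+1} − x_{i+1}·y_i), indices taken mod 6.
Σ = (-12) + (-92) + (-196) + (-200) + (-5) + (-48) = -553
Area = |Σ|/2 = 276.5.

276.5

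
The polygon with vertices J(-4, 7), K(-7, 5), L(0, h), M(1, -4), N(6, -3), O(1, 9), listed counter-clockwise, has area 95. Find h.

-5

The doubled signed area Σ (x_i y_{i+1} − x_{i+1} y_i) is linear in h.
With h=0 it equals 150; the coefficient of h is -8 (from the two edges through L).
So -8·h + 150 = 2·95 = 190 ⇒ h = -5.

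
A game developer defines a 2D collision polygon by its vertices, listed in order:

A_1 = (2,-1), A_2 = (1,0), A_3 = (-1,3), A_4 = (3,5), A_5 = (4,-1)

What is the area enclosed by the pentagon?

A_1→A_2: (2)(0) − (1)(-1) = 1
A_2→A_3: (1)(3) − (-1)(0) = 3
A_3→A_4: (-1)(5) − (3)(3) = -14
A_4→A_5: (3)(-1) − (4)(5) = -23
A_5→A_1: (4)(-1) − (2)(-1) = -2
Σ = -35
Area = |Σ|/2 = 17.5.

17.5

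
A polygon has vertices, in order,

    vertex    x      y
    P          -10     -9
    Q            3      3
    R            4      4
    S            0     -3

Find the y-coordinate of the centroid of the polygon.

Apply the shoelace (surveyor's) formula. First the cross-terms c_i = x_i·y_{i+1} − x_{i+1}·y_i:
  -3, 0, -12, -30  ⇒  2A = -45, A = -22.5.
Then Σ (y_i + y_{i+1})·c_i = 366, so ȳ = 366 / (6·(-22.5)) = -122/45.

-122/45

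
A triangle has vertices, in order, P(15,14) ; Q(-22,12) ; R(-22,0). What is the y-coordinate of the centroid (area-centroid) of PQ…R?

Apply the shoelace (surveyor's) formula. First the cross-terms c_i = x_i·y_{i+1} − x_{i+1}·y_i:
  488, 264, -308  ⇒  2A = 444, A = 222.
Then Σ (y_i + y_{i+1})·c_i = 11544, so ȳ = 11544 / (6·222) = 26/3.

26/3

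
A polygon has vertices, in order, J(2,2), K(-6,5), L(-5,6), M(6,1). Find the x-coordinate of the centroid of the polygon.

Apply the surveyor's formula. First the cross-terms c_i = x_i·y_{i+1} − x_{i+1}·y_i:
  22, -11, -41, 10  ⇒  2A = -20, A = -10.
Then Σ (x_i + x_{i+1})·c_i = 72, so x̄ = 72 / (6·(-10)) = -1.2.

-1.2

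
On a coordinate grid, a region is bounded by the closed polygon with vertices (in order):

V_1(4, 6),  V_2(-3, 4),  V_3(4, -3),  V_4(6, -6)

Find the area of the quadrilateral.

Apply the shoelace (surveyor's) formula: 2A = Σ (x_i·y_{i+1} − x_{i+1}·y_i), indices taken mod 4.
Σ = (34) + (-7) + (-6) + (60) = 81
Area = |Σ|/2 = 40.5.

40.5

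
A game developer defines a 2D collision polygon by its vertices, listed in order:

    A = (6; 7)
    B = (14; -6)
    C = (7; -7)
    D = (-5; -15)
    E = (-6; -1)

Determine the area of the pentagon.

225.5

A→B: (6)(-6) − (14)(7) = -134
B→C: (14)(-7) − (7)(-6) = -56
C→D: (7)(-15) − (-5)(-7) = -140
D→E: (-5)(-1) − (-6)(-15) = -85
E→A: (-6)(7) − (6)(-1) = -36
Σ = -451
Area = |Σ|/2 = 225.5.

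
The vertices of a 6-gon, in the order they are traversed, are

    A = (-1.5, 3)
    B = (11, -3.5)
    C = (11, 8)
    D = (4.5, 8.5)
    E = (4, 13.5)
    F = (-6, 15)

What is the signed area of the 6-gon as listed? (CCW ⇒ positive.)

Apply Gauss's area formula: 2A = Σ (x_i·y_{i+1} − x_{i+1}·y_i), indices taken mod 6.
Σ = (-27.75) + (126.5) + (57.5) + (26.75) + (141) + (4.5) = 328.5
Signed area = Σ/2 = 164.25 (positive ⇒ counter-clockwise traversal).

164.25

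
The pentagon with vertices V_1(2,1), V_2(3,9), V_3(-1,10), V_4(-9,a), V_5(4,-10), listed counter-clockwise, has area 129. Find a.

0

The doubled signed area Σ (x_i y_{i+1} − x_{i+1} y_i) is linear in a.
With a=0 it equals 258; the coefficient of a is -5 (from the two edges through V_4).
So -5·a + 258 = 2·129 = 258 ⇒ a = 0.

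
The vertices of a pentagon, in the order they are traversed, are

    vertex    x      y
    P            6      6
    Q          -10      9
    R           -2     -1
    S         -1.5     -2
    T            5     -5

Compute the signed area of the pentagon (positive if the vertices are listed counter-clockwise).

Apply the shoelace (surveyor's) formula: 2A = Σ (x_i·y_{i+1} − x_{i+1}·y_i), indices taken mod 5.
Cross-terms: 114, 28, 2.5, 17.5, 60  ⇒  Σ = 222
Signed area = Σ/2 = 111 (positive ⇒ counter-clockwise traversal).

111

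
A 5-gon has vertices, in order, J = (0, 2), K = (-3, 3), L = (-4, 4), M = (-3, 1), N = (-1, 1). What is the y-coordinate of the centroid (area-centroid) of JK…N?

Apply the shoelace (surveyor's) formula. First the cross-terms c_i = x_i·y_{i+1} − x_{i+1}·y_i:
  6, 0, 8, -2, -2  ⇒  2A = 10, A = 5.
Then Σ (y_i + y_{i+1})·c_i = 60, so ȳ = 60 / (6·5) = 2.

2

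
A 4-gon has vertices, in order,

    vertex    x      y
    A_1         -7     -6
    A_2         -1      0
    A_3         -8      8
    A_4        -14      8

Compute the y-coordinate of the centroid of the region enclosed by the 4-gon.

Apply the surveyor's formula. First the cross-terms c_i = x_i·y_{i+1} − x_{i+1}·y_i:
  -6, -8, 48, 140  ⇒  2A = 174, A = 87.
Then Σ (y_i + y_{i+1})·c_i = 1020, so ȳ = 1020 / (6·87) = 170/87.

170/87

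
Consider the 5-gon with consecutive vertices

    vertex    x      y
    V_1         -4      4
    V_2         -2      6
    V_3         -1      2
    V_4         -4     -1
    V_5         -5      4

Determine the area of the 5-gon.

Apply the shoelace (surveyor's) formula: 2A = Σ (x_i·y_{i+1} − x_{i+1}·y_i), indices taken mod 5.
Σ = (-16) + (2) + (9) + (-21) + (-4) = -30
Area = |Σ|/2 = 15.

15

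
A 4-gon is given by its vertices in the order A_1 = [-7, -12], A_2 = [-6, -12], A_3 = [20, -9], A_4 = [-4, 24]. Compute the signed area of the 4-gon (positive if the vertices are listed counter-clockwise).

483

Apply the shoelace (surveyor's) formula: 2A = Σ (x_i·y_{i+1} − x_{i+1}·y_i), indices taken mod 4.
Cross-terms: 12, 294, 444, 216  ⇒  Σ = 966
Signed area = Σ/2 = 483 (positive ⇒ counter-clockwise traversal).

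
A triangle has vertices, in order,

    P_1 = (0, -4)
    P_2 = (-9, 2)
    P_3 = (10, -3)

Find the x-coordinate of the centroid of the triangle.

1/3

Apply the shoelace (surveyor's) formula. First the cross-terms c_i = x_i·y_{i+1} − x_{i+1}·y_i:
  -36, 7, -40  ⇒  2A = -69, A = -34.5.
Then Σ (x_i + x_{i+1})·c_i = -69, so x̄ = -69 / (6·(-34.5)) = 1/3.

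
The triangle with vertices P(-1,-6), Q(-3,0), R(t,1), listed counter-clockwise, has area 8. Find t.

Write out the shoelace sum; only the two edges meeting at R involve t:
2·Area = [((-3)·1 − t·0) + (t·(-6) − (-1)·1)] + -18
       = -6·t + -20 = 16
⇒ t = -6.

-6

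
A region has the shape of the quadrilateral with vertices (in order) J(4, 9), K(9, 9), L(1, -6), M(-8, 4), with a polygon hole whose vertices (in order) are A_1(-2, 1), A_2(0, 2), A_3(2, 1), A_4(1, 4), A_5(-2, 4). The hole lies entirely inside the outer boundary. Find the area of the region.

111.5

Outer boundary:
Σ = (-45) + (-63) + (-44) + (-88) = -240
Area = |Σ|/2 = 120.
Hole:
Apply the surveyor's formula: 2A = Σ (x_i·y_{i+1} − x_{i+1}·y_i), indices taken mod 5.
Σ = (-4) + (-4) + (7) + (12) + (6) = 17
Area = |Σ|/2 = 8.5.
Net area = 120 − 8.5 = 111.5.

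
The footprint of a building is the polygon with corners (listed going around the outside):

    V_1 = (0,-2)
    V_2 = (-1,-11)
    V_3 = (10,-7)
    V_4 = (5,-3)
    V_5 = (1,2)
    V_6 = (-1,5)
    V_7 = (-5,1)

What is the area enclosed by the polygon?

87

Apply the shoelace formula: 2A = Σ (x_i·y_{i+1} − x_{i+1}·y_i), indices taken mod 7.
Σ = (-2) + (117) + (5) + (13) + (7) + (24) + (10) = 174
Area = |Σ|/2 = 87.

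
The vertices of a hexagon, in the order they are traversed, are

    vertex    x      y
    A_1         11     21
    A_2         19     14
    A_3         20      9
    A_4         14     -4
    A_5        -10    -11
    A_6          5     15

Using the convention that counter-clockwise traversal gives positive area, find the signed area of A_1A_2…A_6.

-454.5

Apply Gauss's area formula: 2A = Σ (x_i·y_{i+1} − x_{i+1}·y_i), indices taken mod 6.
Σ = (-245) + (-109) + (-206) + (-194) + (-95) + (-60) = -909
Signed area = Σ/2 = -454.5 (negative ⇒ clockwise traversal).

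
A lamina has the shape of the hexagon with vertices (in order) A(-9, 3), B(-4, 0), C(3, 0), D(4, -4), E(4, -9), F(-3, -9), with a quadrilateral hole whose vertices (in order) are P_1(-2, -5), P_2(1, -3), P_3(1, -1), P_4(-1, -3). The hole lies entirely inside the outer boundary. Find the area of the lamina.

Outer boundary:
Apply the surveyor's formula: 2A = Σ (x_i·y_{i+1} − x_{i+1}·y_i), indices taken mod 6.
Cross-terms: 12, 0, -12, -20, -63, -90  ⇒  Σ = -173
Area = |Σ|/2 = 86.5.
Hole:
Σ = (11) + (2) + (-4) + (-1) = 8
Area = |Σ|/2 = 4.
Net area = 86.5 − 4 = 82.5.

82.5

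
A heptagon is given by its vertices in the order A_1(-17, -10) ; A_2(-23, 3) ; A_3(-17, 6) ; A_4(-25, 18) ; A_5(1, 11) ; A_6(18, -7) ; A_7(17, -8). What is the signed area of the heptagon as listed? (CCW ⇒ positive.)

Apply the shoelace (surveyor's) formula: 2A = Σ (x_i·y_{i+1} − x_{i+1}·y_i), indices taken mod 7.
Σ = (-281) + (-87) + (-156) + (-293) + (-205) + (-25) + (-306) = -1353
Signed area = Σ/2 = -676.5 (negative ⇒ clockwise traversal).

-676.5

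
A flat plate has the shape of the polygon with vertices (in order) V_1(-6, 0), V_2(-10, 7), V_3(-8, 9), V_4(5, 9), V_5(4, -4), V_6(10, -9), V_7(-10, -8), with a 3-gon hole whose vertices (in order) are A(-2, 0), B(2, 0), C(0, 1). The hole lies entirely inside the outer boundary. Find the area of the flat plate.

229.5

Outer boundary:
Apply Gauss's area formula: 2A = Σ (x_i·y_{i+1} − x_{i+1}·y_i), indices taken mod 7.
Cross-terms: -42, -34, -117, -56, 4, -170, -48  ⇒  Σ = -463
Area = |Σ|/2 = 231.5.
Hole:
Apply the shoelace formula: 2A = Σ (x_i·y_{i+1} − x_{i+1}·y_i), indices taken mod 3.
Σ = (0) + (2) + (2) = 4
Area = |Σ|/2 = 2.
Net area = 231.5 − 2 = 229.5.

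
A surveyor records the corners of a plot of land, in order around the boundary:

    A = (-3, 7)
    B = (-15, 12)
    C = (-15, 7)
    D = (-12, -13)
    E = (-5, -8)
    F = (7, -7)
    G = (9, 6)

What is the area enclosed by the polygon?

Apply the shoelace formula: 2A = Σ (x_i·y_{i+1} − x_{i+1}·y_i), indices taken mod 7.
Cross-terms: 69, 75, 279, 31, 91, 105, 81  ⇒  Σ = 731
Area = |Σ|/2 = 365.5.

365.5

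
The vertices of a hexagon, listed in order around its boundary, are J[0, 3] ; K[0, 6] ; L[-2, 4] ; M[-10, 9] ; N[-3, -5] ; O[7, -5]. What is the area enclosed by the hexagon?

Apply the shoelace (surveyor's) formula: 2A = Σ (x_i·y_{i+1} − x_{i+1}·y_i), indices taken mod 6.
J→K: (0)(6) − (0)(3) = 0
K→L: (0)(4) − (-2)(6) = 12
L→M: (-2)(9) − (-10)(4) = 22
M→N: (-10)(-5) − (-3)(9) = 77
N→O: (-3)(-5) − (7)(-5) = 50
O→J: (7)(3) − (0)(-5) = 21
Σ = 182
Area = |Σ|/2 = 91.

91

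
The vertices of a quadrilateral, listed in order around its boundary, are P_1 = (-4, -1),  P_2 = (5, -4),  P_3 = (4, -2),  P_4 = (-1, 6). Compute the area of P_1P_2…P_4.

Apply the surveyor's formula: 2A = Σ (x_i·y_{i+1} − x_{i+1}·y_i), indices taken mod 4.
P_1→P_2: (-4)(-4) − (5)(-1) = 21
P_2→P_3: (5)(-2) − (4)(-4) = 6
P_3→P_4: (4)(6) − (-1)(-2) = 22
P_4→P_1: (-1)(-1) − (-4)(6) = 25
Σ = 74
Area = |Σ|/2 = 37.

37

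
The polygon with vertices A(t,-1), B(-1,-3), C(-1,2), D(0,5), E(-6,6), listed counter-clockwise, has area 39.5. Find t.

The doubled signed area Σ (x_i y_{i+1} − x_{i+1} y_i) is linear in t.
With t=0 it equals 25; the coefficient of t is -9 (from the two edges through A).
So -9·t + 25 = 2·39.5 = 79 ⇒ t = -6.

-6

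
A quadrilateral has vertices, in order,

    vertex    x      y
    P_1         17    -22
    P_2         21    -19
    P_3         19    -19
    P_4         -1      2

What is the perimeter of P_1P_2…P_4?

|P_1P_2| = √((4)² + (3)²) = √25 = 5
|P_2P_3| = √((-2)² + (0)²) = √4 = 2
|P_3P_4| = √((-20)² + (21)²) = √841 = 29
|P_4P_1| = √((18)² + (-24)²) = √900 = 30
Perimeter = 5 + 2 + 29 + 30 = 66.

66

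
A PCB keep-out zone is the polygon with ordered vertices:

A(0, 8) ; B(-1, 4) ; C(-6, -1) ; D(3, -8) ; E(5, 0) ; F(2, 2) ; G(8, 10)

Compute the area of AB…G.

101

Apply the surveyor's formula: 2A = Σ (x_i·y_{i+1} − x_{i+1}·y_i), indices taken mod 7.
Σ = (8) + (25) + (51) + (40) + (10) + (4) + (64) = 202
Area = |Σ|/2 = 101.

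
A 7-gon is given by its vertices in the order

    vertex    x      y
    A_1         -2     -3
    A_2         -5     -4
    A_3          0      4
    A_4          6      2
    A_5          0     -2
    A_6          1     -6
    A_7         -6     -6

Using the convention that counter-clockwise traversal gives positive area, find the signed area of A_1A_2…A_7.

-48.5

Apply Gauss's area formula: 2A = Σ (x_i·y_{i+1} − x_{i+1}·y_i), indices taken mod 7.
Σ = (-7) + (-20) + (-24) + (-12) + (2) + (-42) + (6) = -97
Signed area = Σ/2 = -48.5 (negative ⇒ clockwise traversal).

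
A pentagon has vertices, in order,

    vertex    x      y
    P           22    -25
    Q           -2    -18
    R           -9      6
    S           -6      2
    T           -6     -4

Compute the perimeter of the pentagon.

|PQ| = √((-24)² + (7)²) = √625 = 25
|QR| = √((-7)² + (24)²) = √625 = 25
|RS| = √((3)² + (-4)²) = √25 = 5
|ST| = √((0)² + (-6)²) = √36 = 6
|TP| = √((28)² + (-21)²) = √1225 = 35
Perimeter = 25 + 25 + 5 + 6 + 35 = 96.

96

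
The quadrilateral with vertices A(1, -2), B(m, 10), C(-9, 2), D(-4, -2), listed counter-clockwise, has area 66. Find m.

-1

The doubled signed area Σ (x_i y_{i+1} − x_{i+1} y_i) is linear in m.
With m=0 it equals 136; the coefficient of m is 4 (from the two edges through B).
So 4·m + 136 = 2·66 = 132 ⇒ m = -1.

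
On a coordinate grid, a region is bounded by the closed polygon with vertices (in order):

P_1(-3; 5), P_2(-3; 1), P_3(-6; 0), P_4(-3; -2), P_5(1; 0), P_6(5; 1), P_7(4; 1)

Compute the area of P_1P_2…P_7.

28.5

Apply the shoelace formula: 2A = Σ (x_i·y_{i+1} − x_{i+1}·y_i), indices taken mod 7.
Cross-terms: 12, 6, 12, 2, 1, 1, 23  ⇒  Σ = 57
Area = |Σ|/2 = 28.5.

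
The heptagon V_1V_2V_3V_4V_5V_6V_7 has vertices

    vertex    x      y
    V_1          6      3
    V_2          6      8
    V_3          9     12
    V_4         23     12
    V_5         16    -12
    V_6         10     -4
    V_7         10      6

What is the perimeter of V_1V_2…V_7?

74

|V_1V_2| = √((0)² + (5)²) = √25 = 5
|V_2V_3| = √((3)² + (4)²) = √25 = 5
|V_3V_4| = √((14)² + (0)²) = √196 = 14
|V_4V_5| = √((-7)² + (-24)²) = √625 = 25
|V_5V_6| = √((-6)² + (8)²) = √100 = 10
|V_6V_7| = √((0)² + (10)²) = √100 = 10
|V_7V_1| = √((-4)² + (-3)²) = √25 = 5
Perimeter = 5 + 5 + 14 + 25 + 10 + 10 + 5 = 74.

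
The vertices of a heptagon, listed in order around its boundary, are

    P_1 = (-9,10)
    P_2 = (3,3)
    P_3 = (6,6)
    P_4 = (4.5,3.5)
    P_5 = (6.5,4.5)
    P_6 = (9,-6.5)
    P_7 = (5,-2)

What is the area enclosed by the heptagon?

50.875

Apply Gauss's area formula: 2A = Σ (x_i·y_{i+1} − x_{i+1}·y_i), indices taken mod 7.
Σ = (-57) + (0) + (-6) + (-2.5) + (-82.75) + (14.5) + (32) = -101.75
Area = |Σ|/2 = 50.875.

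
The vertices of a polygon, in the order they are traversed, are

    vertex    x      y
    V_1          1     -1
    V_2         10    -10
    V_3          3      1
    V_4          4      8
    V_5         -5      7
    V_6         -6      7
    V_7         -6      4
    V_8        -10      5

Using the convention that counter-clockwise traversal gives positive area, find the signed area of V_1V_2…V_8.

84

Cross-terms: 0, 40, 20, 68, 7, 18, 10, 5  ⇒  Σ = 168
Signed area = Σ/2 = 84 (positive ⇒ counter-clockwise traversal).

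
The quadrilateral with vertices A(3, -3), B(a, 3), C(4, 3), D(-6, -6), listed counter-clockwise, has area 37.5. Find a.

8

The doubled signed area Σ (x_i y_{i+1} − x_{i+1} y_i) is linear in a.
With a=0 it equals 27; the coefficient of a is 6 (from the two edges through B).
So 6·a + 27 = 2·37.5 = 75 ⇒ a = 8.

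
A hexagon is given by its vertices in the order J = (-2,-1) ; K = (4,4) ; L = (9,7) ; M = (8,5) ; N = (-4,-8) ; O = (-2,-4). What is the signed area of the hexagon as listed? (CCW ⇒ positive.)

-36.5

Cross-terms: -4, -8, -11, -44, 0, -6  ⇒  Σ = -73
Signed area = Σ/2 = -36.5 (negative ⇒ clockwise traversal).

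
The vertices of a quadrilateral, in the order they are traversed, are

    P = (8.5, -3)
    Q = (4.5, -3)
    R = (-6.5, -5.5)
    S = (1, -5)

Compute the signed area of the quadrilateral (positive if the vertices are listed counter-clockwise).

Apply the shoelace (surveyor's) formula: 2A = Σ (x_i·y_{i+1} − x_{i+1}·y_i), indices taken mod 4.
Σ = (-12) + (-44.25) + (38) + (39.5) = 21.25
Signed area = Σ/2 = 10.625 (positive ⇒ counter-clockwise traversal).

10.625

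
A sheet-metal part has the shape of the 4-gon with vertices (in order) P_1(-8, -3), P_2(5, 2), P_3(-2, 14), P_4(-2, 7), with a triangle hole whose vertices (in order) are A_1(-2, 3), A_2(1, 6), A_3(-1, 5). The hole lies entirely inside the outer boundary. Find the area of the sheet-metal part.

73

Outer boundary:
Apply Gauss's area formula: 2A = Σ (x_i·y_{i+1} − x_{i+1}·y_i), indices taken mod 4.
Σ = (-1) + (74) + (14) + (62) = 149
Area = |Σ|/2 = 74.5.
Hole:
Cross-terms: -15, 11, 7  ⇒  Σ = 3
Area = |Σ|/2 = 1.5.
Net area = 74.5 − 1.5 = 73.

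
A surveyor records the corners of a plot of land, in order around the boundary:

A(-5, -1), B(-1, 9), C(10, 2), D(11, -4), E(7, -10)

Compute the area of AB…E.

A→B: (-5)(9) − (-1)(-1) = -46
B→C: (-1)(2) − (10)(9) = -92
C→D: (10)(-4) − (11)(2) = -62
D→E: (11)(-10) − (7)(-4) = -82
E→A: (7)(-1) − (-5)(-10) = -57
Σ = -339
Area = |Σ|/2 = 169.5.

169.5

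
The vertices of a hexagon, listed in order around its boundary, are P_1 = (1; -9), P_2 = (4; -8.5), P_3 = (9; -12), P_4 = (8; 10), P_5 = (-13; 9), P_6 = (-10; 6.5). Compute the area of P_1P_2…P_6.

266.5

Apply the surveyor's formula: 2A = Σ (x_i·y_{i+1} − x_{i+1}·y_i), indices taken mod 6.
Σ = (27.5) + (28.5) + (186) + (202) + (5.5) + (83.5) = 533
Area = |Σ|/2 = 266.5.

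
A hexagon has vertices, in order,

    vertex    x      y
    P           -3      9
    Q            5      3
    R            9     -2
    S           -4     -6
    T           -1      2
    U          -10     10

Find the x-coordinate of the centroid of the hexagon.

Apply the shoelace formula. First the cross-terms c_i = x_i·y_{i+1} − x_{i+1}·y_i:
  -54, -37, -62, -14, 10, -60  ⇒  2A = -217, A = -108.5.
Then Σ (x_i + x_{i+1})·c_i = -196, so x̄ = -196 / (6·(-108.5)) = 28/93.

28/93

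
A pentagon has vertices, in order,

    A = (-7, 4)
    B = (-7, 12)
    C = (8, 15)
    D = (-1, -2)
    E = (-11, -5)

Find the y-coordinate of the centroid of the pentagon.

Apply the surveyor's formula. First the cross-terms c_i = x_i·y_{i+1} − x_{i+1}·y_i:
  -56, -201, -1, -17, -79  ⇒  2A = -354, A = -177.
Then Σ (y_i + y_{i+1})·c_i = -6138, so ȳ = -6138 / (6·(-177)) = 341/59.

341/59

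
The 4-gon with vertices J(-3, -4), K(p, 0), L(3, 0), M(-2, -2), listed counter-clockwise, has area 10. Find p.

The doubled signed area Σ (x_i y_{i+1} − x_{i+1} y_i) is linear in p.
With p=0 it equals -4; the coefficient of p is 4 (from the two edges through K).
So 4·p + -4 = 2·10 = 20 ⇒ p = 6.

6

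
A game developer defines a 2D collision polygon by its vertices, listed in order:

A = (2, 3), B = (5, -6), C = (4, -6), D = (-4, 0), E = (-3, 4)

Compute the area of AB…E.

45

Apply Gauss's area formula: 2A = Σ (x_i·y_{i+1} − x_{i+1}·y_i), indices taken mod 5.
Cross-terms: -27, -6, -24, -16, -17  ⇒  Σ = -90
Area = |Σ|/2 = 45.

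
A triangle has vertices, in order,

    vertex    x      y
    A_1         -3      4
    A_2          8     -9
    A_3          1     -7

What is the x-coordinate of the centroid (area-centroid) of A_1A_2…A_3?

2

Apply the shoelace (surveyor's) formula. First the cross-terms c_i = x_i·y_{i+1} − x_{i+1}·y_i:
  -5, -47, -17  ⇒  2A = -69, A = -34.5.
Then Σ (x_i + x_{i+1})·c_i = -414, so x̄ = -414 / (6·(-34.5)) = 2.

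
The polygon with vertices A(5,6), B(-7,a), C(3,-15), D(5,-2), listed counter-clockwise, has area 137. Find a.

9

The doubled signed area Σ (x_i y_{i+1} − x_{i+1} y_i) is linear in a.
With a=0 it equals 256; the coefficient of a is 2 (from the two edges through B).
So 2·a + 256 = 2·137 = 274 ⇒ a = 9.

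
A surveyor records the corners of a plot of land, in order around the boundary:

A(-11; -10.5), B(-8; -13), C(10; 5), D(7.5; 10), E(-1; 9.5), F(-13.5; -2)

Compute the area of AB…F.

Apply Gauss's area formula: 2A = Σ (x_i·y_{i+1} − x_{i+1}·y_i), indices taken mod 6.
A→B: (-11)(-13) − (-8)(-10.5) = 59
B→C: (-8)(5) − (10)(-13) = 90
C→D: (10)(10) − (7.5)(5) = 62.5
D→E: (7.5)(9.5) − (-1)(10) = 81.25
E→F: (-1)(-2) − (-13.5)(9.5) = 130.25
F→A: (-13.5)(-10.5) − (-11)(-2) = 119.75
Σ = 542.75
Area = |Σ|/2 = 271.375.

271.375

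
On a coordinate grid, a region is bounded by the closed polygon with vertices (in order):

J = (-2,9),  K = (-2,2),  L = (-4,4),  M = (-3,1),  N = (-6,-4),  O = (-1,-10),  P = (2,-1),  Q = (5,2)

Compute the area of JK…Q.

Apply the surveyor's formula: 2A = Σ (x_i·y_{i+1} − x_{i+1}·y_i), indices taken mod 8.
J→K: (-2)(2) − (-2)(9) = 14
K→L: (-2)(4) − (-4)(2) = 0
L→M: (-4)(1) − (-3)(4) = 8
M→N: (-3)(-4) − (-6)(1) = 18
N→O: (-6)(-10) − (-1)(-4) = 56
O→P: (-1)(-1) − (2)(-10) = 21
P→Q: (2)(2) − (5)(-1) = 9
Q→J: (5)(9) − (-2)(2) = 49
Σ = 175
Area = |Σ|/2 = 87.5.

87.5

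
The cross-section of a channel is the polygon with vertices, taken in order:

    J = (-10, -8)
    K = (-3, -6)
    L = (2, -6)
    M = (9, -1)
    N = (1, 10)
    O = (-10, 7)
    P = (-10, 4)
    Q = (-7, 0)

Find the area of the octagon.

Σ = (36) + (30) + (52) + (91) + (107) + (30) + (28) + (56) = 430
Area = |Σ|/2 = 215.

215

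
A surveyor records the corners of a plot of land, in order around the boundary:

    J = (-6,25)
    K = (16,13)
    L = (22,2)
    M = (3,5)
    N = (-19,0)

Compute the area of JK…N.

504

Apply the surveyor's formula: 2A = Σ (x_i·y_{i+1} − x_{i+1}·y_i), indices taken mod 5.
J→K: (-6)(13) − (16)(25) = -478
K→L: (16)(2) − (22)(13) = -254
L→M: (22)(5) − (3)(2) = 104
M→N: (3)(0) − (-19)(5) = 95
N→J: (-19)(25) − (-6)(0) = -475
Σ = -1008
Area = |Σ|/2 = 504.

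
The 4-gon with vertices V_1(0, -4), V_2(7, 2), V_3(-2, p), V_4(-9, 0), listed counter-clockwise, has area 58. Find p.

Write out the shoelace sum; only the two edges meeting at V_3 involve p:
2·Area = [(7·p − (-2)·2) + ((-2)·0 − (-9)·p)] + 64
       = 16·p + 68 = 116
⇒ p = 3.

3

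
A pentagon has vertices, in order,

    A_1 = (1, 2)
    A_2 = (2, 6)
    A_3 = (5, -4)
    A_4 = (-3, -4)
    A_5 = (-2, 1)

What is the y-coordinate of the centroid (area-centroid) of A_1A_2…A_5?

-107/126

Apply Gauss's area formula. First the cross-terms c_i = x_i·y_{i+1} − x_{i+1}·y_i:
  2, -38, -32, -11, -5  ⇒  2A = -84, A = -42.
Then Σ (y_i + y_{i+1})·c_i = 214, so ȳ = 214 / (6·(-42)) = -107/126.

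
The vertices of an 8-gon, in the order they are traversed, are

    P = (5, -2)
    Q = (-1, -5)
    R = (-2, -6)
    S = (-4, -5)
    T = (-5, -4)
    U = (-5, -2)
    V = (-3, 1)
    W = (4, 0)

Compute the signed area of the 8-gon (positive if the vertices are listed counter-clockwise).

-43.5

Apply the surveyor's formula: 2A = Σ (x_i·y_{i+1} − x_{i+1}·y_i), indices taken mod 8.
Cross-terms: -27, -4, -14, -9, -10, -11, -4, -8  ⇒  Σ = -87
Signed area = Σ/2 = -43.5 (negative ⇒ clockwise traversal).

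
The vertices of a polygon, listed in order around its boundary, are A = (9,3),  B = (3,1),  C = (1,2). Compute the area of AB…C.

5

Apply the shoelace formula: 2A = Σ (x_i·y_{i+1} − x_{i+1}·y_i), indices taken mod 3.
Σ = (0) + (5) + (-15) = -10
Area = |Σ|/2 = 5.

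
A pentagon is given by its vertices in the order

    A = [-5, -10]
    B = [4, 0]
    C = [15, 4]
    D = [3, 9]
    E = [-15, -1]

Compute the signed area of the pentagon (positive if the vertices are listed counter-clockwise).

228

Apply the surveyor's formula: 2A = Σ (x_i·y_{i+1} − x_{i+1}·y_i), indices taken mod 5.
Σ = (40) + (16) + (123) + (132) + (145) = 456
Signed area = Σ/2 = 228 (positive ⇒ counter-clockwise traversal).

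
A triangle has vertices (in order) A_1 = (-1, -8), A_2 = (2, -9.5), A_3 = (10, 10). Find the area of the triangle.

Apply the shoelace formula: 2A = Σ (x_i·y_{i+1} − x_{i+1}·y_i), indices taken mod 3.
A_1→A_2: (-1)(-9.5) − (2)(-8) = 25.5
A_2→A_3: (2)(10) − (10)(-9.5) = 115
A_3→A_1: (10)(-8) − (-1)(10) = -70
Σ = 70.5
Area = |Σ|/2 = 35.25.

35.25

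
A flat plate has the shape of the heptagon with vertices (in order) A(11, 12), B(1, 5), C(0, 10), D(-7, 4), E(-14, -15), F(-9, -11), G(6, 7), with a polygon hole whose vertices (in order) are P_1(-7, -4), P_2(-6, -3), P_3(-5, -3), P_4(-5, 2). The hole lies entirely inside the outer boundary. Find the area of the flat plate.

146

Outer boundary:
Apply the shoelace (surveyor's) formula: 2A = Σ (x_i·y_{i+1} − x_{i+1}·y_i), indices taken mod 7.
Σ = (43) + (10) + (70) + (161) + (19) + (3) + (-5) = 301
Area = |Σ|/2 = 150.5.
Hole:
Σ = (-3) + (3) + (-25) + (34) = 9
Area = |Σ|/2 = 4.5.
Net area = 150.5 − 4.5 = 146.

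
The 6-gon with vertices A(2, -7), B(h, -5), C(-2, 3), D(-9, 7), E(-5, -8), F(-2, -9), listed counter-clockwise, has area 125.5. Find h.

9

Write out the shoelace sum; only the two edges meeting at B involve h:
2·Area = [(2·(-5) − h·(-7)) + (h·3 − (-2)·(-5))] + 181
       = 10·h + 161 = 251
⇒ h = 9.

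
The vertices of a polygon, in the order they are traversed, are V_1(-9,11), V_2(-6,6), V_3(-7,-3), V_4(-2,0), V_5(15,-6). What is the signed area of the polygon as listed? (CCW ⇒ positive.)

Apply the shoelace (surveyor's) formula: 2A = Σ (x_i·y_{i+1} − x_{i+1}·y_i), indices taken mod 5.
Σ = (12) + (60) + (-6) + (12) + (111) = 189
Signed area = Σ/2 = 94.5 (positive ⇒ counter-clockwise traversal).

94.5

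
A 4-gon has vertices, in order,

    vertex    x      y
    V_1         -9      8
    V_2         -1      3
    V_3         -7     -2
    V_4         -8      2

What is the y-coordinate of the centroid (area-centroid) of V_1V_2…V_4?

Apply Gauss's area formula. First the cross-terms c_i = x_i·y_{i+1} − x_{i+1}·y_i:
  -19, 23, -30, -46  ⇒  2A = -72, A = -36.
Then Σ (y_i + y_{i+1})·c_i = -646, so ȳ = -646 / (6·(-36)) = 323/108.

323/108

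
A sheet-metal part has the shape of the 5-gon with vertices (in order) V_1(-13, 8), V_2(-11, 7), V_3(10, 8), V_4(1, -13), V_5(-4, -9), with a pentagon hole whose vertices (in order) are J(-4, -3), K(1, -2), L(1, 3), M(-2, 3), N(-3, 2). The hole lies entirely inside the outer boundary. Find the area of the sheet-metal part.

231

Outer boundary:
Σ = (-3) + (-158) + (-138) + (-61) + (-149) = -509
Area = |Σ|/2 = 254.5.
Hole:
Cross-terms: 11, 5, 9, 5, 17  ⇒  Σ = 47
Area = |Σ|/2 = 23.5.
Net area = 254.5 − 23.5 = 231.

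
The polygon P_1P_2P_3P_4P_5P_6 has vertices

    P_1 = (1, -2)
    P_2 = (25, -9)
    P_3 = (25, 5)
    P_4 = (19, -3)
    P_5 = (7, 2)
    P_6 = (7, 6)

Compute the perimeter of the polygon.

|P_1P_2| = √((24)² + (-7)²) = √625 = 25
|P_2P_3| = √((0)² + (14)²) = √196 = 14
|P_3P_4| = √((-6)² + (-8)²) = √100 = 10
|P_4P_5| = √((-12)² + (5)²) = √169 = 13
|P_5P_6| = √((0)² + (4)²) = √16 = 4
|P_6P_1| = √((-6)² + (-8)²) = √100 = 10
Perimeter = 25 + 14 + 10 + 13 + 4 + 10 = 76.

76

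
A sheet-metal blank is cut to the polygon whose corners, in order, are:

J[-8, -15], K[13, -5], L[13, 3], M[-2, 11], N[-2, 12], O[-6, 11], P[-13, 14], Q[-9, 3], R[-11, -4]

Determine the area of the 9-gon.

Cross-terms: 235, 104, 149, -2, 50, 59, 87, 69, 133  ⇒  Σ = 884
Area = |Σ|/2 = 442.

442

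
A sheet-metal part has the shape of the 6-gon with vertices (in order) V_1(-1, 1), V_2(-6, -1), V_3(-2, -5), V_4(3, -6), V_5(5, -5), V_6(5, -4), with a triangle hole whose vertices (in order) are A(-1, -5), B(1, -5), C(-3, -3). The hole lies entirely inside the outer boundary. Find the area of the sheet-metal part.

Outer boundary:
Apply the shoelace (surveyor's) formula: 2A = Σ (x_i·y_{i+1} − x_{i+1}·y_i), indices taken mod 6.
V_1→V_2: (-1)(-1) − (-6)(1) = 7
V_2→V_3: (-6)(-5) − (-2)(-1) = 28
V_3→V_4: (-2)(-6) − (3)(-5) = 27
V_4→V_5: (3)(-5) − (5)(-6) = 15
V_5→V_6: (5)(-4) − (5)(-5) = 5
V_6→V_1: (5)(1) − (-1)(-4) = 1
Σ = 83
Area = |Σ|/2 = 41.5.
Hole:
Apply the surveyor's formula: 2A = Σ (x_i·y_{i+1} − x_{i+1}·y_i), indices taken mod 3.
Cross-terms: 10, -18, 12  ⇒  Σ = 4
Area = |Σ|/2 = 2.
Net area = 41.5 − 2 = 39.5.

39.5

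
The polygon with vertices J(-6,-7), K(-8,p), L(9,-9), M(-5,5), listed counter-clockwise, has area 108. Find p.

The doubled signed area Σ (x_i y_{i+1} − x_{i+1} y_i) is linear in p.
With p=0 it equals 81; the coefficient of p is -15 (from the two edges through K).
So -15·p + 81 = 2·108 = 216 ⇒ p = -9.

-9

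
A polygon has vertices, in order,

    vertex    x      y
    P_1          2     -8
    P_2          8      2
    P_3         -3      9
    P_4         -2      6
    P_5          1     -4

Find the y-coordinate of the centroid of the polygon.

Apply the surveyor's formula. First the cross-terms c_i = x_i·y_{i+1} − x_{i+1}·y_i:
  68, 78, 0, 2, 0  ⇒  2A = 148, A = 74.
Then Σ (y_i + y_{i+1})·c_i = 454, so ȳ = 454 / (6·74) = 227/222.

227/222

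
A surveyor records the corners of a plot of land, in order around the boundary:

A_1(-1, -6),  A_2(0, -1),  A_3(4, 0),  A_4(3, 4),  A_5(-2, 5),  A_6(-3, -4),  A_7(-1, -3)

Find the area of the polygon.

37.5

Apply the surveyor's formula: 2A = Σ (x_i·y_{i+1} − x_{i+1}·y_i), indices taken mod 7.
A_1→A_2: (-1)(-1) − (0)(-6) = 1
A_2→A_3: (0)(0) − (4)(-1) = 4
A_3→A_4: (4)(4) − (3)(0) = 16
A_4→A_5: (3)(5) − (-2)(4) = 23
A_5→A_6: (-2)(-4) − (-3)(5) = 23
A_6→A_7: (-3)(-3) − (-1)(-4) = 5
A_7→A_1: (-1)(-6) − (-1)(-3) = 3
Σ = 75
Area = |Σ|/2 = 37.5.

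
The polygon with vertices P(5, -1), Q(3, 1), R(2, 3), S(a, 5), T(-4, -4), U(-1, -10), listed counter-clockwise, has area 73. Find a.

-2

The doubled signed area Σ (x_i y_{i+1} − x_{i+1} y_i) is linear in a.
With a=0 it equals 132; the coefficient of a is -7 (from the two edges through S).
So -7·a + 132 = 2·73 = 146 ⇒ a = -2.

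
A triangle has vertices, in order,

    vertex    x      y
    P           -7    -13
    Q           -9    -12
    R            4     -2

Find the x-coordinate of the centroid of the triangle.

-4

Apply Gauss's area formula. First the cross-terms c_i = x_i·y_{i+1} − x_{i+1}·y_i:
  -33, 66, -66  ⇒  2A = -33, A = -16.5.
Then Σ (x_i + x_{i+1})·c_i = 396, so x̄ = 396 / (6·(-16.5)) = -4.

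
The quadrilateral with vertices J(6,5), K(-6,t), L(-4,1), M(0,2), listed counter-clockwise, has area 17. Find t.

Write out the shoelace sum; only the two edges meeting at K involve t:
2·Area = [(6·t − (-6)·5) + ((-6)·1 − (-4)·t)] + -20
       = 10·t + 4 = 34
⇒ t = 3.

3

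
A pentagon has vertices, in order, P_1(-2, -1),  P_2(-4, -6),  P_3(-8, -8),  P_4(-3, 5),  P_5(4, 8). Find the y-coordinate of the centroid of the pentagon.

16/39

Apply the shoelace formula. First the cross-terms c_i = x_i·y_{i+1} − x_{i+1}·y_i:
  8, -16, -64, -44, 12  ⇒  2A = -104, A = -52.
Then Σ (y_i + y_{i+1})·c_i = -128, so ȳ = -128 / (6·(-52)) = 16/39.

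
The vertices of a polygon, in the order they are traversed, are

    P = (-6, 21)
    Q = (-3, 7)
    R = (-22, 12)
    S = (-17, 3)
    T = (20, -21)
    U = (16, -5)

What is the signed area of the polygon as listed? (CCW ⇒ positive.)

558

Σ = (21) + (118) + (138) + (297) + (236) + (306) = 1116
Signed area = Σ/2 = 558 (positive ⇒ counter-clockwise traversal).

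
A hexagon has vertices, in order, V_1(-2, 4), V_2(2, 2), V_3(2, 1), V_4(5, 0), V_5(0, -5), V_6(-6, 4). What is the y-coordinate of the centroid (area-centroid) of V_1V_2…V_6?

28/135

Apply the surveyor's formula. First the cross-terms c_i = x_i·y_{i+1} − x_{i+1}·y_i:
  -12, -2, -5, -25, -30, -16  ⇒  2A = -90, A = -45.
Then Σ (y_i + y_{i+1})·c_i = -56, so ȳ = -56 / (6·(-45)) = 28/135.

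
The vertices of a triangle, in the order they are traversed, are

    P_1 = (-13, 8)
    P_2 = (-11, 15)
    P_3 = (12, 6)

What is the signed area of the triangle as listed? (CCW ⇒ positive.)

-89.5

Apply the shoelace formula: 2A = Σ (x_i·y_{i+1} − x_{i+1}·y_i), indices taken mod 3.
Cross-terms: -107, -246, 174  ⇒  Σ = -179
Signed area = Σ/2 = -89.5 (negative ⇒ clockwise traversal).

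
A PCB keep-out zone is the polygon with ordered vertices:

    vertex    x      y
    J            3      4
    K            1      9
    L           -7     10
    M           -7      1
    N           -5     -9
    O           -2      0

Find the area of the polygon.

100.5

Apply the shoelace (surveyor's) formula: 2A = Σ (x_i·y_{i+1} − x_{i+1}·y_i), indices taken mod 6.
Cross-terms: 23, 73, 63, 68, -18, -8  ⇒  Σ = 201
Area = |Σ|/2 = 100.5.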